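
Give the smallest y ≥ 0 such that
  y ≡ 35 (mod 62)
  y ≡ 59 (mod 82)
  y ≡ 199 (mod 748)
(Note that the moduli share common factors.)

gcd(62, 82) = 2 and 2 | (59 − 35), so the pair is consistent; merging gives y ≡ 469 (mod 2542), where 2542 = lcm(62, 82).
gcd(2542, 748) = 2 and 2 | (199 − 469), so the pair is consistent; merging gives y ≡ 572419 (mod 950708), where 950708 = lcm(2542, 748).
The solution is unique modulo lcm(62, 82, 748) = 950708.

572419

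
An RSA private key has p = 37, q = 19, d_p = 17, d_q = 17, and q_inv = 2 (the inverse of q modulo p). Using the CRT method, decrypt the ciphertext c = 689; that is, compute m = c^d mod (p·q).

m₁ = c^(d_p) mod p: c ≡ 23 (mod 37), and 23^17 mod 37 = 8.
m₂ = c^(d_q) mod q: c ≡ 5 (mod 19), and 5^17 mod 19 = 4.
h = q_inv·(m₁ − m₂) mod p = 2·(8 − 4) mod 37 = 8.
m = m₂ + h·q = 4 + 8·19 = 156.

156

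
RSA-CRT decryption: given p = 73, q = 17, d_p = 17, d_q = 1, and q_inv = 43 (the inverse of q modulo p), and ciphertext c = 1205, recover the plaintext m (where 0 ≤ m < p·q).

m₁ = c^(d_p) mod p: c ≡ 37 (mod 73), and 37^17 mod 73 = 2.
m₂ = c^(d_q) mod q: c ≡ 15 (mod 17), and 15^1 mod 17 = 15.
h = q_inv·(m₁ − m₂) mod p = 43·(2 − 15) mod 73 = 25.
m = m₂ + h·q = 15 + 25·17 = 440.

440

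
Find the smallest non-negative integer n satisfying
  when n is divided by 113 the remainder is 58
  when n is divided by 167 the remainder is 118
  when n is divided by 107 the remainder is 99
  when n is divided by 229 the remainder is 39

The moduli are pairwise coprime; M = 113·167·107·229 = 462396113.
M/113 = 4092001; 4092001 ≡ 45 (mod 113); 45·108 ≡ 1, so inverse 108.
M/167 = 2768839; 2768839 ≡ 146 (mod 167); 146·159 ≡ 1, so inverse 159.
M/107 = 4321459; 4321459 ≡ 50 (mod 107); 50·15 ≡ 1, so inverse 15.
M/229 = 2019197; 2019197 ≡ 104 (mod 229); 104·218 ≡ 1, so inverse 218.
n ≡ 58·4092001·108 + 118·2768839·159 + 99·4321459·15 + 39·2019197·218 = 101165831091.
101165831091 mod 462396113 = 363478457.

363478457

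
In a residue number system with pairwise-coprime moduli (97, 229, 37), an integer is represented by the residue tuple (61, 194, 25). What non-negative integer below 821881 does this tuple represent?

185913

Combine the congruences pairwise.
From x ≡ 61 (mod 97) write x = 61 + 97t. Substituting into x ≡ 194 (mod 229) gives 97t ≡ 133 (mod 229), and since 97⁻¹ ≡ 85 (mod 229), t ≡ 84. Hence x ≡ 61 + 97·84 = 8209 (mod 22213).
From x ≡ 8209 (mod 22213) write x = 8209 + 22213t. Substituting into x ≡ 25 (mod 37) gives 22213t ≡ 30 (mod 37), and since 13⁻¹ ≡ 20 (mod 37), t ≡ 8. Hence x ≡ 8209 + 22213·8 = 185913 (mod 821881).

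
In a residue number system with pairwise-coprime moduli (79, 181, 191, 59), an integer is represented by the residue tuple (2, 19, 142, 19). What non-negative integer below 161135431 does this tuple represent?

79590606

From x ≡ 2 (mod 79) write x = 2 + 79t. Substituting into x ≡ 19 (mod 181) gives 79t ≡ 17 (mod 181), and since 79⁻¹ ≡ 55 (mod 181), t ≡ 30. Hence x ≡ 2 + 79·30 = 2372 (mod 14299).
From x ≡ 2372 (mod 14299) write x = 2372 + 14299t. Substituting into x ≡ 142 (mod 191) gives 14299t ≡ 62 (mod 191), and since 165⁻¹ ≡ 22 (mod 191), t ≡ 27. Hence x ≡ 2372 + 14299·27 = 388445 (mod 2731109).
From x ≡ 388445 (mod 2731109) write x = 388445 + 2731109t. Substituting into x ≡ 19 (mod 59) gives 2731109t ≡ 30 (mod 59), and since 58⁻¹ ≡ 58 (mod 59), t ≡ 29. Hence x ≡ 388445 + 2731109·29 = 79590606 (mod 161135431).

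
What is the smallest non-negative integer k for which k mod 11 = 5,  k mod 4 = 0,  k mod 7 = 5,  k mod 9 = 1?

1468

The moduli are pairwise coprime; N = 11·4·7·9 = 2772.
N/11 = 252; 252 ≡ 10 (mod 11); 10·10 ≡ 1, so inverse 10.
N/4 = 693; 693 ≡ 1 (mod 4), inverse 1.
N/7 = 396; 396 ≡ 4 (mod 7); 4·2 ≡ 1, so inverse 2.
N/9 = 308; 308 ≡ 2 (mod 9); 2·5 ≡ 1, so inverse 5.
k ≡ 5·252·10 + 0·693·1 + 5·396·2 + 1·308·5 = 18100.
18100 mod 2772 = 1468.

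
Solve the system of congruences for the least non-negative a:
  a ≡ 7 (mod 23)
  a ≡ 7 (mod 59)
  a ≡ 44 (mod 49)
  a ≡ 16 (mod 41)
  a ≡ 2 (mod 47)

125061127

The moduli are pairwise coprime; N = 23·59·49·41·47 = 128132011.
N/23 = 5570957; 5570957 ≡ 12 (mod 23); 12·2 ≡ 1, so inverse 2.
N/59 = 2171729; 2171729 ≡ 57 (mod 59); 57·29 ≡ 1, so inverse 29.
N/49 = 2614939; 2614939 ≡ 5 (mod 49); 5·10 ≡ 1, so inverse 10.
N/41 = 3125171; 3125171 ≡ 28 (mod 41); 28·22 ≡ 1, so inverse 22.
N/47 = 2726213; 2726213 ≡ 25 (mod 47); 25·32 ≡ 1, so inverse 32.
a ≡ 7·5570957·2 + 7·2171729·29 + 44·2614939·10 + 16·3125171·22 + 2·2726213·32 = 2943965369.
2943965369 mod 128132011 = 125061127.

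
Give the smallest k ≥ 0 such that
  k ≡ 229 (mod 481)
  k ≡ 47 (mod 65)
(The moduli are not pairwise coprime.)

gcd(481, 65) = 13 and 13 | (47 − 229), so the pair is consistent; merging gives k ≡ 1672 (mod 2405), where 2405 = lcm(481, 65).
The solution is unique modulo lcm(481, 65) = 2405.

1672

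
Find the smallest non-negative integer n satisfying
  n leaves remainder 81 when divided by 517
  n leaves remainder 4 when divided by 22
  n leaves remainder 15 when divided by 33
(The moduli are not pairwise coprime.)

gcd(517, 22) = 11 and 11 | (4 − 81), so the pair is consistent; merging gives n ≡ 598 (mod 1034), where 1034 = lcm(517, 22).
gcd(1034, 33) = 11 and 11 | (15 − 598), so the pair is consistent; merging gives n ≡ 1632 (mod 3102), where 3102 = lcm(1034, 33).
The solution is unique modulo lcm(517, 22, 33) = 3102.

1632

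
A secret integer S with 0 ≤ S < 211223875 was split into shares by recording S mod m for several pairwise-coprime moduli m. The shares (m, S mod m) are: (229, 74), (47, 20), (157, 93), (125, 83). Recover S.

16103583

From S ≡ 74 (mod 229) write S = 74 + 229t. Substituting into S ≡ 20 (mod 47) gives 229t ≡ 40 (mod 47), and since 41⁻¹ ≡ 39 (mod 47), t ≡ 9. Hence S ≡ 74 + 229·9 = 2135 (mod 10763).
From S ≡ 2135 (mod 10763) write S = 2135 + 10763t. Substituting into S ≡ 93 (mod 157) gives 10763t ≡ 156 (mod 157), and since 87⁻¹ ≡ 74 (mod 157), t ≡ 83. Hence S ≡ 2135 + 10763·83 = 895464 (mod 1689791).
From S ≡ 895464 (mod 1689791) write S = 895464 + 1689791t. Substituting into S ≡ 83 (mod 125) gives 1689791t ≡ 119 (mod 125), and since 41⁻¹ ≡ 61 (mod 125), t ≡ 9. Hence S ≡ 895464 + 1689791·9 = 16103583 (mod 211223875).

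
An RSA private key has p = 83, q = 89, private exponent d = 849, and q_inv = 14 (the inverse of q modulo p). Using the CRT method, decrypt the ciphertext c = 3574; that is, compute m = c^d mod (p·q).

d_p = d mod (p−1) = 849 mod 82 = 29; d_q = d mod (q−1) = 57.
m₁ = c^(d_p) mod p: c ≡ 5 (mod 83), and 5^29 mod 83 = 67.
m₂ = c^(d_q) mod q: c ≡ 14 (mod 89), and 14^57 mod 89 = 46.
h = q_inv·(m₁ − m₂) mod p = 14·(67 − 46) mod 83 = 45.
m = m₂ + h·q = 46 + 45·89 = 4051.

4051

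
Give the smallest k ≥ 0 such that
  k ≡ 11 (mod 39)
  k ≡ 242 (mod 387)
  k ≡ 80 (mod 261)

70289

Combine the congruences pairwise.
gcd(39, 387) = 3 and 3 | (242 − 11), so the pair is consistent; merging gives k ≡ 4886 (mod 5031), where 5031 = lcm(39, 387).
gcd(5031, 261) = 9 and 9 | (80 − 4886), so the pair is consistent; merging gives k ≡ 70289 (mod 145899), where 145899 = lcm(5031, 261).
The solution is unique modulo lcm(39, 387, 261) = 145899.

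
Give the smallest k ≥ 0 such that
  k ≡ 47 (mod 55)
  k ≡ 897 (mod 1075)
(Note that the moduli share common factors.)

1972

gcd(55, 1075) = 5 and 5 | (897 − 47), so the pair is consistent; merging gives k ≡ 1972 (mod 11825), where 11825 = lcm(55, 1075).
The solution is unique modulo lcm(55, 1075) = 11825.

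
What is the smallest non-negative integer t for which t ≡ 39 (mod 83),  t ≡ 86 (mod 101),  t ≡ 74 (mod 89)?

Combine the congruences pairwise.
From t ≡ 39 (mod 83) write t = 39 + 83s. Substituting into t ≡ 86 (mod 101) gives 83s ≡ 47 (mod 101), and since 83⁻¹ ≡ 28 (mod 101), s ≡ 3. Hence t ≡ 39 + 83·3 = 288 (mod 8383).
From t ≡ 288 (mod 8383) write t = 288 + 8383s. Substituting into t ≡ 74 (mod 89) gives 8383s ≡ 53 (mod 89), and since 17⁻¹ ≡ 21 (mod 89), s ≡ 45. Hence t ≡ 288 + 8383·45 = 377523 (mod 746087).

377523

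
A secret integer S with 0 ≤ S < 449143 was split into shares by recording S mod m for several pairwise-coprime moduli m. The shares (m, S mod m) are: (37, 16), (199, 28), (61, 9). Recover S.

The moduli are pairwise coprime; N = 37·199·61 = 449143.
N/37 = 12139; 12139 ≡ 3 (mod 37); 3·25 ≡ 1, so inverse 25.
N/199 = 2257; 2257 ≡ 68 (mod 199); 68·120 ≡ 1, so inverse 120.
N/61 = 7363; 7363 ≡ 43 (mod 61); 43·44 ≡ 1, so inverse 44.
S ≡ 16·12139·25 + 28·2257·120 + 9·7363·44 = 15354868.
15354868 mod 449143 = 84006.

84006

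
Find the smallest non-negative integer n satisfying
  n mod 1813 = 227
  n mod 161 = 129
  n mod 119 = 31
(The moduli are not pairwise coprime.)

Combine the congruences pairwise.
gcd(1813, 161) = 7 and 7 | (129 − 227), so the pair is consistent; merging gives n ≡ 23796 (mod 41699), where 41699 = lcm(1813, 161).
gcd(41699, 119) = 7 and 7 | (31 − 23796), so the pair is consistent; merging gives n ≡ 357388 (mod 708883), where 708883 = lcm(41699, 119).
The solution is unique modulo lcm(1813, 161, 119) = 708883.

357388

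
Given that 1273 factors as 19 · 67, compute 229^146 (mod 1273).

495

Mod 19: 229 ≡ 1; by Fermat, exponent reduces to 146 mod 18 = 2; 1^2 ≡ 1 (mod 19).
Mod 67: 229 ≡ 28; by Fermat, exponent reduces to 146 mod 66 = 14; 28^14 ≡ 26 (mod 67).
Combine by CRT: x ≡ 1 (mod 19), x ≡ 26 (mod 67) ⇒ x ≡ 495 (mod 1273).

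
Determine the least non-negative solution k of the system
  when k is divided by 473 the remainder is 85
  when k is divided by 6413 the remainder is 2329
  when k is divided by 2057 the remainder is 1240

Combine the congruences pairwise.
gcd(473, 6413) = 11 and 11 | (2329 − 85), so the pair is consistent; merging gives k ≡ 85698 (mod 275759), where 275759 = lcm(473, 6413).
gcd(275759, 2057) = 121 and 121 | (1240 − 85698), so the pair is consistent; merging gives k ≡ 4497842 (mod 4687903), where 4687903 = lcm(275759, 2057).
The solution is unique modulo lcm(473, 6413, 2057) = 4687903.

4497842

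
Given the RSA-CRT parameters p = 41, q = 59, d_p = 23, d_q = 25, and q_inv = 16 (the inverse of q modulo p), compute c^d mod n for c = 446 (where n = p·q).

m₁ = c^(d_p) mod p: c ≡ 36 (mod 41), and 36^23 mod 41 = 39.
m₂ = c^(d_q) mod q: c ≡ 33 (mod 59), and 33^25 mod 59 = 14.
h = q_inv·(m₁ − m₂) mod p = 16·(39 − 14) mod 41 = 31.
m = m₂ + h·q = 14 + 31·59 = 1843.

1843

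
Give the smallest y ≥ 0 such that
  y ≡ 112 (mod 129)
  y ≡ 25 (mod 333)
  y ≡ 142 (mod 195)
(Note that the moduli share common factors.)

Combine the congruences pairwise.
gcd(129, 333) = 3 and 3 | (25 − 112), so the pair is consistent; merging gives y ≡ 13012 (mod 14319), where 14319 = lcm(129, 333).
gcd(14319, 195) = 3 and 3 | (142 − 13012), so the pair is consistent; merging gives y ≡ 13012 (mod 930735), where 930735 = lcm(14319, 195).
The solution is unique modulo lcm(129, 333, 195) = 930735.

13012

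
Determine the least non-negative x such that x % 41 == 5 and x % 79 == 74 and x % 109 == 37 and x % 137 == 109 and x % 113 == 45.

3470117497

From x ≡ 5 (mod 41) write x = 5 + 41t. Substituting into x ≡ 74 (mod 79) gives 41t ≡ 69 (mod 79), and since 41⁻¹ ≡ 27 (mod 79), t ≡ 46. Hence x ≡ 5 + 41·46 = 1891 (mod 3239).
From x ≡ 1891 (mod 3239) write x = 1891 + 3239t. Substituting into x ≡ 37 (mod 109) gives 3239t ≡ 108 (mod 109), and since 78⁻¹ ≡ 7 (mod 109), t ≡ 102. Hence x ≡ 1891 + 3239·102 = 332269 (mod 353051).
From x ≡ 332269 (mod 353051) write x = 332269 + 353051t. Substituting into x ≡ 109 (mod 137) gives 353051t ≡ 65 (mod 137), and since 2⁻¹ ≡ 69 (mod 137), t ≡ 101. Hence x ≡ 332269 + 353051·101 = 35990420 (mod 48367987).
From x ≡ 35990420 (mod 48367987) write x = 35990420 + 48367987t. Substituting into x ≡ 45 (mod 113) gives 48367987t ≡ 12 (mod 113), and since 32⁻¹ ≡ 53 (mod 113), t ≡ 71. Hence x ≡ 35990420 + 48367987·71 = 3470117497 (mod 5465582531).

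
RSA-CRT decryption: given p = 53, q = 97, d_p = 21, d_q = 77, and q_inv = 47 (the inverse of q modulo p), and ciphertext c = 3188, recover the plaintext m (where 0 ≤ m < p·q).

3956

m₁ = c^(d_p) mod p: c ≡ 8 (mod 53), and 8^21 mod 53 = 34.
m₂ = c^(d_q) mod q: c ≡ 84 (mod 97), and 84^77 mod 97 = 76.
h = q_inv·(m₁ − m₂) mod p = 47·(34 − 76) mod 53 = 40.
m = m₂ + h·q = 76 + 40·97 = 3956.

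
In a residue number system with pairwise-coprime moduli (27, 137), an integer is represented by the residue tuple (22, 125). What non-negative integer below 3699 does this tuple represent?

2317

Combine the congruences pairwise.
From x ≡ 22 (mod 27) write x = 22 + 27t. Substituting into x ≡ 125 (mod 137) gives 27t ≡ 103 (mod 137), and since 27⁻¹ ≡ 66 (mod 137), t ≡ 85. Hence x ≡ 22 + 27·85 = 2317 (mod 3699).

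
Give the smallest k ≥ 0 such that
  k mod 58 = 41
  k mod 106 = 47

gcd(58, 106) = 2 and 2 | (47 − 41), so the pair is consistent; merging gives k ≡ 1955 (mod 3074), where 3074 = lcm(58, 106).
The solution is unique modulo lcm(58, 106) = 3074.

1955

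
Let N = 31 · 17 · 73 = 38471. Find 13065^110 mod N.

1245

Mod 31: 13065 ≡ 14; by Fermat, exponent reduces to 110 mod 30 = 20; 14^20 ≡ 5 (mod 31).
Mod 17: 13065 ≡ 9; by Fermat, exponent reduces to 110 mod 16 = 14; 9^14 ≡ 4 (mod 17).
Mod 73: 13065 ≡ 71; by Fermat, exponent reduces to 110 mod 72 = 38; 71^38 ≡ 4 (mod 73).
Combine by CRT: x ≡ 5 (mod 31), x ≡ 4 (mod 17), x ≡ 4 (mod 73) ⇒ x ≡ 1245 (mod 38471).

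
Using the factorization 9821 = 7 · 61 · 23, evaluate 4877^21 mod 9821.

Mod 7: 4877 ≡ 5; by Fermat, exponent reduces to 21 mod 6 = 3; 5^3 ≡ 6 (mod 7).
Mod 61: 4877 ≡ 58; 58^21 ≡ 58 (mod 61).
Mod 23: 4877 ≡ 1; 1^21 ≡ 1 (mod 23).
Combine by CRT: x ≡ 6 (mod 7), x ≡ 58 (mod 61), x ≡ 1 (mod 23) ⇒ x ≡ 2071 (mod 9821).

2071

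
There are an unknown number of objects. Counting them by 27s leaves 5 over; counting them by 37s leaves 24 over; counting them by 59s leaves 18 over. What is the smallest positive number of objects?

26627

The moduli are pairwise coprime; M = 27·37·59 = 58941.
M/27 = 2183; 2183 ≡ 23 (mod 27); 23·20 ≡ 1, so inverse 20.
M/37 = 1593; 1593 ≡ 2 (mod 37); 2·19 ≡ 1, so inverse 19.
M/59 = 999; 999 ≡ 55 (mod 59); 55·44 ≡ 1, so inverse 44.
N ≡ 5·2183·20 + 24·1593·19 + 18·999·44 = 1735916.
1735916 mod 58941 = 26627.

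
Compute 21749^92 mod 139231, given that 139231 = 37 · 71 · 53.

11408

Mod 37: 21749 ≡ 30; by Fermat, exponent reduces to 92 mod 36 = 20; 30^20 ≡ 12 (mod 37).
Mod 71: 21749 ≡ 23; by Fermat, exponent reduces to 92 mod 70 = 22; 23^22 ≡ 48 (mod 71).
Mod 53: 21749 ≡ 19; by Fermat, exponent reduces to 92 mod 52 = 40; 19^40 ≡ 13 (mod 53).
Combine by CRT: x ≡ 12 (mod 37), x ≡ 48 (mod 71), x ≡ 13 (mod 53) ⇒ x ≡ 11408 (mod 139231).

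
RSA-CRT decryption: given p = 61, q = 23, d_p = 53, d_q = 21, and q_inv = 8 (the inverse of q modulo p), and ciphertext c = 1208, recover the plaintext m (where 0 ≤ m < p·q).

899

m₁ = c^(d_p) mod p: c ≡ 49 (mod 61), and 49^53 mod 61 = 45.
m₂ = c^(d_q) mod q: c ≡ 12 (mod 23), and 12^21 mod 23 = 2.
h = q_inv·(m₁ − m₂) mod p = 8·(45 − 2) mod 61 = 39.
m = m₂ + h·q = 2 + 39·23 = 899.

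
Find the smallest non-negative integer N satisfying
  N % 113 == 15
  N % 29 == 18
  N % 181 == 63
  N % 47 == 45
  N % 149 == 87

1495950402

The moduli are pairwise coprime; M = 113·29·181·47·149 = 4153738411.
M/113 = 36758747; 36758747 ≡ 73 (mod 113); 73·48 ≡ 1, so inverse 48.
M/29 = 143232359; 143232359 ≡ 25 (mod 29); 25·7 ≡ 1, so inverse 7.
M/181 = 22948831; 22948831 ≡ 22 (mod 181); 22·107 ≡ 1, so inverse 107.
M/47 = 88377413; 88377413 ≡ 23 (mod 47); 23·45 ≡ 1, so inverse 45.
M/149 = 27877439; 27877439 ≡ 135 (mod 149); 135·117 ≡ 1, so inverse 117.
N ≡ 15·36758747·48 + 18·143232359·7 + 63·22948831·107 + 45·88377413·45 + 87·27877439·117 = 661940357751.
661940357751 mod 4153738411 = 1495950402.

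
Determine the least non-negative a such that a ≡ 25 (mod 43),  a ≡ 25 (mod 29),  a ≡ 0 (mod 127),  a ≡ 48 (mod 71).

Combine the congruences pairwise.
From a ≡ 25 (mod 43) write a = 25 + 43t. Substituting into a ≡ 25 (mod 29) gives 43t ≡ 0 (mod 29), and since 14⁻¹ ≡ 27 (mod 29), t ≡ 0. Hence a ≡ 25 + 43·0 = 25 (mod 1247).
From a ≡ 25 (mod 1247) write a = 25 + 1247t. Substituting into a ≡ 0 (mod 127) gives 1247t ≡ 102 (mod 127), and since 104⁻¹ ≡ 11 (mod 127), t ≡ 106. Hence a ≡ 25 + 1247·106 = 132207 (mod 158369).
From a ≡ 132207 (mod 158369) write a = 132207 + 158369t. Substituting into a ≡ 48 (mod 71) gives 158369t ≡ 43 (mod 71), and since 39⁻¹ ≡ 51 (mod 71), t ≡ 63. Hence a ≡ 132207 + 158369·63 = 10109454 (mod 11244199).

10109454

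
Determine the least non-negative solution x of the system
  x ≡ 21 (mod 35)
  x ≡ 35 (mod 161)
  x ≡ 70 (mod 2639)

248136

gcd(35, 161) = 7 and 7 | (35 − 21), so the pair is consistent; merging gives x ≡ 196 (mod 805), where 805 = lcm(35, 161).
gcd(805, 2639) = 7 and 7 | (70 − 196), so the pair is consistent; merging gives x ≡ 248136 (mod 303485), where 303485 = lcm(805, 2639).
The solution is unique modulo lcm(35, 161, 2639) = 303485.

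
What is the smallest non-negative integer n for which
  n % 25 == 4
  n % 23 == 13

Combine the congruences pairwise.
From n ≡ 4 (mod 25) write n = 4 + 25t. Substituting into n ≡ 13 (mod 23) gives 25t ≡ 9 (mod 23), and since 2⁻¹ ≡ 12 (mod 23), t ≡ 16. Hence n ≡ 4 + 25·16 = 404 (mod 575).

404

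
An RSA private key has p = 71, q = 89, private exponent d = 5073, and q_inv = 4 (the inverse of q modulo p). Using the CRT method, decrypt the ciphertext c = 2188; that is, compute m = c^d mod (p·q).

d_p = d mod (p−1) = 5073 mod 70 = 33; d_q = d mod (q−1) = 57.
m₁ = c^(d_p) mod p: c ≡ 58 (mod 71), and 58^33 mod 71 = 50.
m₂ = c^(d_q) mod q: c ≡ 52 (mod 89), and 52^57 mod 89 = 52.
h = q_inv·(m₁ − m₂) mod p = 4·(50 − 52) mod 71 = 63.
m = m₂ + h·q = 52 + 63·89 = 5659.

5659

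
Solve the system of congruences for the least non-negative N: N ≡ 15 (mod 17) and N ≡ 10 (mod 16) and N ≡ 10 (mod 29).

474

The moduli are pairwise coprime; M = 17·16·29 = 7888.
M/17 = 464; 464 ≡ 5 (mod 17); 5·7 ≡ 1, so inverse 7.
M/16 = 493; 493 ≡ 13 (mod 16); 13·5 ≡ 1, so inverse 5.
M/29 = 272; 272 ≡ 11 (mod 29); 11·8 ≡ 1, so inverse 8.
N ≡ 15·464·7 + 10·493·5 + 10·272·8 = 95130.
95130 mod 7888 = 474.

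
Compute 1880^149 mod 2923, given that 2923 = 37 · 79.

Mod 37: 1880 ≡ 30; by Fermat, exponent reduces to 149 mod 36 = 5; 30^5 ≡ 28 (mod 37).
Mod 79: 1880 ≡ 63; by Fermat, exponent reduces to 149 mod 78 = 71; 63^71 ≡ 6 (mod 79).
Combine by CRT: x ≡ 28 (mod 37), x ≡ 6 (mod 79) ⇒ x ≡ 2692 (mod 2923).

2692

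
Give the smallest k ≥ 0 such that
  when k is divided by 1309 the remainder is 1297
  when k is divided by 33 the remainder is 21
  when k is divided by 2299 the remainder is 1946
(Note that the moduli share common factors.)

gcd(1309, 33) = 11 and 11 | (21 − 1297), so the pair is consistent; merging gives k ≡ 3915 (mod 3927), where 3927 = lcm(1309, 33).
gcd(3927, 2299) = 11 and 11 | (1946 − 3915), so the pair is consistent; merging gives k ≡ 459447 (mod 820743), where 820743 = lcm(3927, 2299).
The solution is unique modulo lcm(1309, 33, 2299) = 820743.

459447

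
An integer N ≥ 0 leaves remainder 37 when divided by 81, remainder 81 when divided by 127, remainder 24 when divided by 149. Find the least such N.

The moduli are pairwise coprime; M = 81·127·149 = 1532763.
M/81 = 18923; 18923 ≡ 50 (mod 81); 50·47 ≡ 1, so inverse 47.
M/127 = 12069; 12069 ≡ 4 (mod 127); 4·32 ≡ 1, so inverse 32.
M/149 = 10287; 10287 ≡ 6 (mod 149); 6·25 ≡ 1, so inverse 25.
N ≡ 37·18923·47 + 81·12069·32 + 24·10287·25 = 70362145.
70362145 mod 1532763 = 1387810.

1387810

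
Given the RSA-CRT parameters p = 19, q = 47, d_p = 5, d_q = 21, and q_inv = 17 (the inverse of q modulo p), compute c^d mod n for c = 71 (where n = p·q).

333

m₁ = c^(d_p) mod p: c ≡ 14 (mod 19), and 14^5 mod 19 = 10.
m₂ = c^(d_q) mod q: c ≡ 24 (mod 47), and 24^21 mod 47 = 4.
h = q_inv·(m₁ − m₂) mod p = 17·(10 − 4) mod 19 = 7.
m = m₂ + h·q = 4 + 7·47 = 333.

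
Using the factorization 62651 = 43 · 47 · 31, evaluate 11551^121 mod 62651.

4173

Mod 43: 11551 ≡ 27; by Fermat, exponent reduces to 121 mod 42 = 37; 27^37 ≡ 2 (mod 43).
Mod 47: 11551 ≡ 36; by Fermat, exponent reduces to 121 mod 46 = 29; 36^29 ≡ 37 (mod 47).
Mod 31: 11551 ≡ 19; by Fermat, exponent reduces to 121 mod 30 = 1; 19^1 ≡ 19 (mod 31).
Combine by CRT: x ≡ 2 (mod 43), x ≡ 37 (mod 47), x ≡ 19 (mod 31) ⇒ x ≡ 4173 (mod 62651).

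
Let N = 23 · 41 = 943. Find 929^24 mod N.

288

Mod 23: 929 ≡ 9; by Fermat, exponent reduces to 24 mod 22 = 2; 9^2 ≡ 12 (mod 23).
Mod 41: 929 ≡ 27; 27^24 ≡ 1 (mod 41).
Combine by CRT: x ≡ 12 (mod 23), x ≡ 1 (mod 41) ⇒ x ≡ 288 (mod 943).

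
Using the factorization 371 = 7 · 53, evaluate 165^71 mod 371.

37

Mod 7: 165 ≡ 4; by Fermat, exponent reduces to 71 mod 6 = 5; 4^5 ≡ 2 (mod 7).
Mod 53: 165 ≡ 6; by Fermat, exponent reduces to 71 mod 52 = 19; 6^19 ≡ 37 (mod 53).
Combine by CRT: x ≡ 2 (mod 7), x ≡ 37 (mod 53) ⇒ x ≡ 37 (mod 371).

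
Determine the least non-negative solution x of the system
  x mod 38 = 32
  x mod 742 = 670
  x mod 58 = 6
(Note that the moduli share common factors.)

gcd(38, 742) = 2 and 2 | (670 − 32), so the pair is consistent; merging gives x ≡ 6606 (mod 14098), where 14098 = lcm(38, 742).
gcd(14098, 58) = 2 and 2 | (6 − 6606), so the pair is consistent; merging gives x ≡ 48900 (mod 408842), where 408842 = lcm(14098, 58).
The solution is unique modulo lcm(38, 742, 58) = 408842.

48900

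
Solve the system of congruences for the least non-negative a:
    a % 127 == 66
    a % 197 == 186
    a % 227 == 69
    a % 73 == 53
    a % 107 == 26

31152700778

The moduli are pairwise coprime; N = 127·197·227·73·107 = 44361113843.
N/127 = 349300109; 349300109 ≡ 71 (mod 127); 71·34 ≡ 1, so inverse 34.
N/197 = 225183319; 225183319 ≡ 105 (mod 197); 105·182 ≡ 1, so inverse 182.
N/227 = 195423409; 195423409 ≡ 17 (mod 227); 17·187 ≡ 1, so inverse 187.
N/73 = 607686491; 607686491 ≡ 35 (mod 73); 35·48 ≡ 1, so inverse 48.
N/107 = 414589849; 414589849 ≡ 52 (mod 107); 52·35 ≡ 1, so inverse 35.
a ≡ 66·349300109·34 + 186·225183319·182 + 69·195423409·187 + 53·607686491·48 + 26·414589849·35 = 12851514601405.
12851514601405 mod 44361113843 = 31152700778.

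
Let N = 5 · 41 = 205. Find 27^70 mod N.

Mod 5: 27 ≡ 2; by Fermat, exponent reduces to 70 mod 4 = 2; 2^2 ≡ 4 (mod 5).
Mod 41: 27 ≡ 27; by Fermat, exponent reduces to 70 mod 40 = 30; 27^30 ≡ 9 (mod 41).
Combine by CRT: x ≡ 4 (mod 5), x ≡ 9 (mod 41) ⇒ x ≡ 9 (mod 205).

9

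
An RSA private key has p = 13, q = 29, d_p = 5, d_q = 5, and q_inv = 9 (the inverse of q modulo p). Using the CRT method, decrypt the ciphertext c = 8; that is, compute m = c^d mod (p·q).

m₁ = c^(d_p) mod p: c ≡ 8 (mod 13), and 8^5 mod 13 = 8.
m₂ = c^(d_q) mod q: c ≡ 8 (mod 29), and 8^5 mod 29 = 27.
h = q_inv·(m₁ − m₂) mod p = 9·(8 − 27) mod 13 = 11.
m = m₂ + h·q = 27 + 11·29 = 346.

346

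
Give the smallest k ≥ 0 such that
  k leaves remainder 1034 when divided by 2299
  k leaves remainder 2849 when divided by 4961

72303

Combine the congruences pairwise.
gcd(2299, 4961) = 121 and 121 | (2849 − 1034), so the pair is consistent; merging gives k ≡ 72303 (mod 94259), where 94259 = lcm(2299, 4961).
The solution is unique modulo lcm(2299, 4961) = 94259.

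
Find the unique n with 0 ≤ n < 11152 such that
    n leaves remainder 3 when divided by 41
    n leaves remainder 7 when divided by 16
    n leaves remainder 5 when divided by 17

7383

From n ≡ 3 (mod 41) write n = 3 + 41t. Substituting into n ≡ 7 (mod 16) gives 41t ≡ 4 (mod 16), and since 9⁻¹ ≡ 9 (mod 16), t ≡ 4. Hence n ≡ 3 + 41·4 = 167 (mod 656).
From n ≡ 167 (mod 656) write n = 167 + 656t. Substituting into n ≡ 5 (mod 17) gives 656t ≡ 8 (mod 17), and since 10⁻¹ ≡ 12 (mod 17), t ≡ 11. Hence n ≡ 167 + 656·11 = 7383 (mod 11152).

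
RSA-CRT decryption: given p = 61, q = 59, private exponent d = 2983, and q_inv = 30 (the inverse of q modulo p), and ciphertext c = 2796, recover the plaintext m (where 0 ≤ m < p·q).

2227

d_p = d mod (p−1) = 2983 mod 60 = 43; d_q = d mod (q−1) = 25.
m₁ = c^(d_p) mod p: c ≡ 51 (mod 61), and 51^43 mod 61 = 31.
m₂ = c^(d_q) mod q: c ≡ 23 (mod 59), and 23^25 mod 59 = 44.
h = q_inv·(m₁ − m₂) mod p = 30·(31 − 44) mod 61 = 37.
m = m₂ + h·q = 44 + 37·59 = 2227.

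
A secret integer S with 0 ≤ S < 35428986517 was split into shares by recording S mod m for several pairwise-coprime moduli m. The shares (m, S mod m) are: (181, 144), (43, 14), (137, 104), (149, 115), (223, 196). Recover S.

From S ≡ 144 (mod 181) write S = 144 + 181t. Substituting into S ≡ 14 (mod 43) gives 181t ≡ 42 (mod 43), and since 9⁻¹ ≡ 24 (mod 43), t ≡ 19. Hence S ≡ 144 + 181·19 = 3583 (mod 7783).
From S ≡ 3583 (mod 7783) write S = 3583 + 7783t. Substituting into S ≡ 104 (mod 137) gives 7783t ≡ 83 (mod 137), and since 111⁻¹ ≡ 79 (mod 137), t ≡ 118. Hence S ≡ 3583 + 7783·118 = 921977 (mod 1066271).
From S ≡ 921977 (mod 1066271) write S = 921977 + 1066271t. Substituting into S ≡ 115 (mod 149) gives 1066271t ≡ 1 (mod 149), and since 27⁻¹ ≡ 138 (mod 149), t ≡ 138. Hence S ≡ 921977 + 1066271·138 = 148067375 (mod 158874379).
From S ≡ 148067375 (mod 158874379) write S = 148067375 + 158874379t. Substituting into S ≡ 196 (mod 223) gives 158874379t ≡ 138 (mod 223), and since 36⁻¹ ≡ 31 (mod 223), t ≡ 41. Hence S ≡ 148067375 + 158874379·41 = 6661916914 (mod 35428986517).

6661916914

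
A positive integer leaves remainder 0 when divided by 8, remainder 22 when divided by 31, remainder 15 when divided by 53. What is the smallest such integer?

From x ≡ 0 (mod 8) write x = 0 + 8t. Substituting into x ≡ 22 (mod 31) gives 8t ≡ 22 (mod 31), and since 8⁻¹ ≡ 4 (mod 31), t ≡ 26. Hence x ≡ 0 + 8·26 = 208 (mod 248).
From x ≡ 208 (mod 248) write x = 208 + 248t. Substituting into x ≡ 15 (mod 53) gives 248t ≡ 19 (mod 53), and since 36⁻¹ ≡ 28 (mod 53), t ≡ 2. Hence x ≡ 208 + 248·2 = 704 (mod 13144).

704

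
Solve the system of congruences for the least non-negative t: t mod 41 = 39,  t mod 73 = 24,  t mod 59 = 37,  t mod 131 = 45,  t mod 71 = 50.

1031993286

The moduli are pairwise coprime; N = 41·73·59·131·71 = 1642435687.
N/41 = 40059407; 40059407 ≡ 29 (mod 41); 29·17 ≡ 1, so inverse 17.
N/73 = 22499119; 22499119 ≡ 8 (mod 73); 8·64 ≡ 1, so inverse 64.
N/59 = 27837893; 27837893 ≡ 41 (mod 59); 41·36 ≡ 1, so inverse 36.
N/131 = 12537677; 12537677 ≡ 60 (mod 131); 60·107 ≡ 1, so inverse 107.
N/71 = 23132897; 23132897 ≡ 32 (mod 71); 32·20 ≡ 1, so inverse 20.
t ≡ 39·40059407·17 + 24·22499119·64 + 37·27837893·36 + 45·12537677·107 + 50·23132897·20 = 181699918856.
181699918856 mod 1642435687 = 1031993286.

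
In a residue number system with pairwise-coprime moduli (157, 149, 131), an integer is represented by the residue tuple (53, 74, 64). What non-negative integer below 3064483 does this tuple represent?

The moduli are pairwise coprime; N = 157·149·131 = 3064483.
N/157 = 19519; 19519 ≡ 51 (mod 157); 51·117 ≡ 1, so inverse 117.
N/149 = 20567; 20567 ≡ 5 (mod 149); 5·30 ≡ 1, so inverse 30.
N/131 = 23393; 23393 ≡ 75 (mod 131); 75·7 ≡ 1, so inverse 7.
x ≡ 53·19519·117 + 74·20567·30 + 64·23393·7 = 177176123.
177176123 mod 3064483 = 2500592.

2500592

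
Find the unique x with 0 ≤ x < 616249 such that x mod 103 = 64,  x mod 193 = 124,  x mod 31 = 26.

589739

From x ≡ 64 (mod 103) write x = 64 + 103t. Substituting into x ≡ 124 (mod 193) gives 103t ≡ 60 (mod 193), and since 103⁻¹ ≡ 15 (mod 193), t ≡ 128. Hence x ≡ 64 + 103·128 = 13248 (mod 19879).
From x ≡ 13248 (mod 19879) write x = 13248 + 19879t. Substituting into x ≡ 26 (mod 31) gives 19879t ≡ 15 (mod 31), and since 8⁻¹ ≡ 4 (mod 31), t ≡ 29. Hence x ≡ 13248 + 19879·29 = 589739 (mod 616249).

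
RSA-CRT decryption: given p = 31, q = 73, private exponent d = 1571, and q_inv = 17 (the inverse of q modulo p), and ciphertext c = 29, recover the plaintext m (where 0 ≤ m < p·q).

1269

d_p = d mod (p−1) = 1571 mod 30 = 11; d_q = d mod (q−1) = 59.
m₁ = c^(d_p) mod p: c ≡ 29 (mod 31), and 29^11 mod 31 = 29.
m₂ = c^(d_q) mod q: c ≡ 29 (mod 73), and 29^59 mod 73 = 28.
h = q_inv·(m₁ − m₂) mod p = 17·(29 − 28) mod 31 = 17.
m = m₂ + h·q = 28 + 17·73 = 1269.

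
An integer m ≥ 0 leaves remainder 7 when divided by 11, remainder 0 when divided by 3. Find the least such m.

From m ≡ 7 (mod 11) write m = 7 + 11t. Substituting into m ≡ 0 (mod 3) gives 11t ≡ 2 (mod 3), and since 2⁻¹ ≡ 2 (mod 3), t ≡ 1. Hence m ≡ 7 + 11·1 = 18 (mod 33).

18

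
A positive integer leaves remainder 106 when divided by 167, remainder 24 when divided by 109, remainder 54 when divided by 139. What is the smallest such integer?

Combine the congruences pairwise.
From m ≡ 106 (mod 167) write m = 106 + 167t. Substituting into m ≡ 24 (mod 109) gives 167t ≡ 27 (mod 109), and since 58⁻¹ ≡ 47 (mod 109), t ≡ 70. Hence m ≡ 106 + 167·70 = 11796 (mod 18203).
From m ≡ 11796 (mod 18203) write m = 11796 + 18203t. Substituting into m ≡ 54 (mod 139) gives 18203t ≡ 73 (mod 139), and since 133⁻¹ ≡ 23 (mod 139), t ≡ 11. Hence m ≡ 11796 + 18203·11 = 212029 (mod 2530217).

212029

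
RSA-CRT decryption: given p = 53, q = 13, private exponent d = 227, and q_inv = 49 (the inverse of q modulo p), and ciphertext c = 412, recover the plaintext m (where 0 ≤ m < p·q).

510

d_p = d mod (p−1) = 227 mod 52 = 19; d_q = d mod (q−1) = 11.
m₁ = c^(d_p) mod p: c ≡ 41 (mod 53), and 41^19 mod 53 = 33.
m₂ = c^(d_q) mod q: c ≡ 9 (mod 13), and 9^11 mod 13 = 3.
h = q_inv·(m₁ − m₂) mod p = 49·(33 − 3) mod 53 = 39.
m = m₂ + h·q = 3 + 39·13 = 510.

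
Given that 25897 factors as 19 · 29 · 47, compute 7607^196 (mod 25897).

22389

Mod 19: 7607 ≡ 7; by Fermat, exponent reduces to 196 mod 18 = 16; 7^16 ≡ 7 (mod 19).
Mod 29: 7607 ≡ 9; since 28 | 196, by Fermat 9^196 ≡ 1 (mod 29).
Mod 47: 7607 ≡ 40; by Fermat, exponent reduces to 196 mod 46 = 12; 40^12 ≡ 17 (mod 47).
Combine by CRT: x ≡ 7 (mod 19), x ≡ 1 (mod 29), x ≡ 17 (mod 47) ⇒ x ≡ 22389 (mod 25897).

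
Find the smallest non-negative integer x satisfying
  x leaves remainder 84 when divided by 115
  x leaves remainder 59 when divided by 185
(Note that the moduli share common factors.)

429

gcd(115, 185) = 5 and 5 | (59 − 84), so the pair is consistent; merging gives x ≡ 429 (mod 4255), where 4255 = lcm(115, 185).
The solution is unique modulo lcm(115, 185) = 4255.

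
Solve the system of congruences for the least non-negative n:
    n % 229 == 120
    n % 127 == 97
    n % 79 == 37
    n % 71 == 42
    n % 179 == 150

23704013395

The moduli are pairwise coprime; M = 229·127·79·71·179 = 29199651913.
M/229 = 127509397; 127509397 ≡ 136 (mod 229); 136·32 ≡ 1, so inverse 32.
M/127 = 229918519; 229918519 ≡ 5 (mod 127); 5·51 ≡ 1, so inverse 51.
M/79 = 369615847; 369615847 ≡ 48 (mod 79); 48·28 ≡ 1, so inverse 28.
M/71 = 411262703; 411262703 ≡ 31 (mod 71); 31·55 ≡ 1, so inverse 55.
M/179 = 163126547; 163126547 ≡ 88 (mod 179); 88·59 ≡ 1, so inverse 59.
n ≡ 120·127509397·32 + 97·229918519·51 + 37·369615847·28 + 42·411262703·55 + 150·163126547·59 = 4403651800345.
4403651800345 mod 29199651913 = 23704013395.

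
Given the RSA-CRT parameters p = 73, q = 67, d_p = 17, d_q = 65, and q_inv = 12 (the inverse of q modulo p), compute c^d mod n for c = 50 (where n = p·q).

m₁ = c^(d_p) mod p: c ≡ 50 (mod 73), and 50^17 mod 73 = 54.
m₂ = c^(d_q) mod q: c ≡ 50 (mod 67), and 50^65 mod 67 = 63.
h = q_inv·(m₁ − m₂) mod p = 12·(54 − 63) mod 73 = 38.
m = m₂ + h·q = 63 + 38·67 = 2609.

2609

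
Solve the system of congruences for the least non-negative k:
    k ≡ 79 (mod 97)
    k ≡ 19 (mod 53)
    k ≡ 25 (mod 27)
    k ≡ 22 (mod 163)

11047021

The moduli are pairwise coprime; N = 97·53·27·163 = 22625541.
N/97 = 233253; 233253 ≡ 65 (mod 97); 65·3 ≡ 1, so inverse 3.
N/53 = 426897; 426897 ≡ 35 (mod 53); 35·50 ≡ 1, so inverse 50.
N/27 = 837983; 837983 ≡ 11 (mod 27); 11·5 ≡ 1, so inverse 5.
N/163 = 138807; 138807 ≡ 94 (mod 163); 94·137 ≡ 1, so inverse 137.
k ≡ 79·233253·3 + 19·426897·50 + 25·837983·5 + 22·138807·137 = 983945284.
983945284 mod 22625541 = 11047021.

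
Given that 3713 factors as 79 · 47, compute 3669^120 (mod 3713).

Mod 79: 3669 ≡ 35; by Fermat, exponent reduces to 120 mod 78 = 42; 35^42 ≡ 22 (mod 79).
Mod 47: 3669 ≡ 3; by Fermat, exponent reduces to 120 mod 46 = 28; 3^28 ≡ 8 (mod 47).
Combine by CRT: x ≡ 22 (mod 79), x ≡ 8 (mod 47) ⇒ x ≡ 2076 (mod 3713).

2076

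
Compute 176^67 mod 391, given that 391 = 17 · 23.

Mod 17: 176 ≡ 6; by Fermat, exponent reduces to 67 mod 16 = 3; 6^3 ≡ 12 (mod 17).
Mod 23: 176 ≡ 15; by Fermat, exponent reduces to 67 mod 22 = 1; 15^1 ≡ 15 (mod 23).
Combine by CRT: x ≡ 12 (mod 17), x ≡ 15 (mod 23) ⇒ x ≡ 199 (mod 391).

199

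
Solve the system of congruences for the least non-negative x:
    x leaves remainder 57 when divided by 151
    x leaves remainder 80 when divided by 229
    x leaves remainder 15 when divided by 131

The moduli are pairwise coprime; N = 151·229·131 = 4529849.
N/151 = 29999; 29999 ≡ 101 (mod 151); 101·3 ≡ 1, so inverse 3.
N/229 = 19781; 19781 ≡ 87 (mod 229); 87·179 ≡ 1, so inverse 179.
N/131 = 34579; 34579 ≡ 126 (mod 131); 126·26 ≡ 1, so inverse 26.
x ≡ 57·29999·3 + 80·19781·179 + 15·34579·26 = 301879559.
301879559 mod 4529849 = 2909525.

2909525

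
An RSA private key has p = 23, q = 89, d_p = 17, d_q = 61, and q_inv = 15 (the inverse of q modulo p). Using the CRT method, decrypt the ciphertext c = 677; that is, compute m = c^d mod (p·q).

2018

m₁ = c^(d_p) mod p: c ≡ 10 (mod 23), and 10^17 mod 23 = 17.
m₂ = c^(d_q) mod q: c ≡ 54 (mod 89), and 54^61 mod 89 = 60.
h = q_inv·(m₁ − m₂) mod p = 15·(17 − 60) mod 23 = 22.
m = m₂ + h·q = 60 + 22·89 = 2018.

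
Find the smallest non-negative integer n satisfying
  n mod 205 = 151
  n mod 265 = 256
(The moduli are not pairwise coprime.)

7941

Combine the congruences pairwise.
gcd(205, 265) = 5 and 5 | (256 − 151), so the pair is consistent; merging gives n ≡ 7941 (mod 10865), where 10865 = lcm(205, 265).
The solution is unique modulo lcm(205, 265) = 10865.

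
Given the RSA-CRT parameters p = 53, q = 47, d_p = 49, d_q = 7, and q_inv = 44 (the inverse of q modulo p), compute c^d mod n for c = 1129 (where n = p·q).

m₁ = c^(d_p) mod p: c ≡ 16 (mod 53), and 16^49 mod 53 = 46.
m₂ = c^(d_q) mod q: c ≡ 1 (mod 47), and 1^7 mod 47 = 1.
h = q_inv·(m₁ − m₂) mod p = 44·(46 − 1) mod 53 = 19.
m = m₂ + h·q = 1 + 19·47 = 894.

894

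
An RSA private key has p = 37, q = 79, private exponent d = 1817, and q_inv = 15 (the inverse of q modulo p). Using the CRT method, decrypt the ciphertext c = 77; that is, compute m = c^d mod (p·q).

876

d_p = d mod (p−1) = 1817 mod 36 = 17; d_q = d mod (q−1) = 23.
m₁ = c^(d_p) mod p: c ≡ 3 (mod 37), and 3^17 mod 37 = 25.
m₂ = c^(d_q) mod q: c ≡ 77 (mod 79), and 77^23 mod 79 = 7.
h = q_inv·(m₁ − m₂) mod p = 15·(25 − 7) mod 37 = 11.
m = m₂ + h·q = 7 + 11·79 = 876.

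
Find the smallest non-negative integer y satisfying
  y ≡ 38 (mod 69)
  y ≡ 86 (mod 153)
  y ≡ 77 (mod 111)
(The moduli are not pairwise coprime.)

gcd(69, 153) = 3 and 3 | (86 − 38), so the pair is consistent; merging gives y ≡ 1004 (mod 3519), where 3519 = lcm(69, 153).
gcd(3519, 111) = 3 and 3 | (77 − 1004), so the pair is consistent; merging gives y ≡ 64346 (mod 130203), where 130203 = lcm(3519, 111).
The solution is unique modulo lcm(69, 153, 111) = 130203.

64346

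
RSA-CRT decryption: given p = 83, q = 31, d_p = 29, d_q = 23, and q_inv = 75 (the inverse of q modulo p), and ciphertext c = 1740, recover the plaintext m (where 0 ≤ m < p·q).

467

m₁ = c^(d_p) mod p: c ≡ 80 (mod 83), and 80^29 mod 83 = 52.
m₂ = c^(d_q) mod q: c ≡ 4 (mod 31), and 4^23 mod 31 = 2.
h = q_inv·(m₁ − m₂) mod p = 75·(52 − 2) mod 83 = 15.
m = m₂ + h·q = 2 + 15·31 = 467.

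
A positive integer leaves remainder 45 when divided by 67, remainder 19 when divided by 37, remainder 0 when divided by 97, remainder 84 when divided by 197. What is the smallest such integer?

From x ≡ 45 (mod 67) write x = 45 + 67t. Substituting into x ≡ 19 (mod 37) gives 67t ≡ 11 (mod 37), and since 30⁻¹ ≡ 21 (mod 37), t ≡ 9. Hence x ≡ 45 + 67·9 = 648 (mod 2479).
From x ≡ 648 (mod 2479) write x = 648 + 2479t. Substituting into x ≡ 0 (mod 97) gives 2479t ≡ 31 (mod 97), and since 54⁻¹ ≡ 9 (mod 97), t ≡ 85. Hence x ≡ 648 + 2479·85 = 211363 (mod 240463).
From x ≡ 211363 (mod 240463) write x = 211363 + 240463t. Substituting into x ≡ 84 (mod 197) gives 240463t ≡ 102 (mod 197), and since 123⁻¹ ≡ 189 (mod 197), t ≡ 169. Hence x ≡ 211363 + 240463·169 = 40849610 (mod 47371211).

40849610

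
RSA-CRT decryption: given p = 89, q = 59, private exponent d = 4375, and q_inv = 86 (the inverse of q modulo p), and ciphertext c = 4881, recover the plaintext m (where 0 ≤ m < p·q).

d_p = d mod (p−1) = 4375 mod 88 = 63; d_q = d mod (q−1) = 25.
m₁ = c^(d_p) mod p: c ≡ 75 (mod 89), and 75^63 mod 89 = 63.
m₂ = c^(d_q) mod q: c ≡ 43 (mod 59), and 43^25 mod 59 = 50.
h = q_inv·(m₁ − m₂) mod p = 86·(63 − 50) mod 89 = 50.
m = m₂ + h·q = 50 + 50·59 = 3000.

3000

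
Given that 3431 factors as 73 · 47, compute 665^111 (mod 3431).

3067

Mod 73: 665 ≡ 8; by Fermat, exponent reduces to 111 mod 72 = 39; 8^39 ≡ 1 (mod 73).
Mod 47: 665 ≡ 7; by Fermat, exponent reduces to 111 mod 46 = 19; 7^19 ≡ 12 (mod 47).
Combine by CRT: x ≡ 1 (mod 73), x ≡ 12 (mod 47) ⇒ x ≡ 3067 (mod 3431).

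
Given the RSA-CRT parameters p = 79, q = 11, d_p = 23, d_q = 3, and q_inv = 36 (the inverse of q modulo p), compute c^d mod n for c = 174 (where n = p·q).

m₁ = c^(d_p) mod p: c ≡ 16 (mod 79), and 16^23 mod 79 = 31.
m₂ = c^(d_q) mod q: c ≡ 9 (mod 11), and 9^3 mod 11 = 3.
h = q_inv·(m₁ − m₂) mod p = 36·(31 − 3) mod 79 = 60.
m = m₂ + h·q = 3 + 60·11 = 663.

663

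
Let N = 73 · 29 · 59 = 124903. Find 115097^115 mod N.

35867

Mod 73: 115097 ≡ 49; by Fermat, exponent reduces to 115 mod 72 = 43; 49^43 ≡ 24 (mod 73).
Mod 29: 115097 ≡ 25; by Fermat, exponent reduces to 115 mod 28 = 3; 25^3 ≡ 23 (mod 29).
Mod 59: 115097 ≡ 47; by Fermat, exponent reduces to 115 mod 58 = 57; 47^57 ≡ 54 (mod 59).
Combine by CRT: x ≡ 24 (mod 73), x ≡ 23 (mod 29), x ≡ 54 (mod 59) ⇒ x ≡ 35867 (mod 124903).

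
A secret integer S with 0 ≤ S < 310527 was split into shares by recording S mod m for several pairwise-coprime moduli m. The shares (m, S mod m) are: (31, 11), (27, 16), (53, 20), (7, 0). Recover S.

123298

The moduli are pairwise coprime; N = 31·27·53·7 = 310527.
N/31 = 10017; 10017 ≡ 4 (mod 31); 4·8 ≡ 1, so inverse 8.
N/27 = 11501; 11501 ≡ 26 (mod 27); 26·26 ≡ 1, so inverse 26.
N/53 = 5859; 5859 ≡ 29 (mod 53); 29·11 ≡ 1, so inverse 11.
N/7 = 44361; 44361 ≡ 2 (mod 7); 2·4 ≡ 1, so inverse 4.
S ≡ 11·10017·8 + 16·11501·26 + 20·5859·11 + 0·44361·4 = 6954892.
6954892 mod 310527 = 123298.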